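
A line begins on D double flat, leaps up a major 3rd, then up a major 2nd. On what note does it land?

A major third up from Dbb is Fb (letter F, 4 semitones up).
A major second up from Fb is Gb (letter G, 2 semitones up).

Gb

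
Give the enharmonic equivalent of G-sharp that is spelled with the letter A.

Ab

Plain A sits 1 semitone above G#, so on the letter A the same pitch needs a flat: Ab.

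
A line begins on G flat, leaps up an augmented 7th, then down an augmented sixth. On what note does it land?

Ab

An augmented seventh up from Gb is F# (letter F, 12 semitones up).
An augmented sixth down from F# is Ab (letter A, 10 semitones down).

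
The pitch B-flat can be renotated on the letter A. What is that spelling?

Plain A sits 1 semitone below Bb, so on the letter A the same pitch needs a sharp: A#.

A#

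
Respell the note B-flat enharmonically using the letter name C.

Cbb

Plain C sits 2 semitones above Bb, so on the letter C the same pitch needs a double flat: Cbb.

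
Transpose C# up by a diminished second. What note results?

A second above C lands on the letter D.
A diminished second spans 0 semitones, so C# moves to pitch class 1. On the letter D that is Db.

Db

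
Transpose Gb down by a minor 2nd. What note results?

F

G down a major second is F, so the target letter is F.
From Gb, a minor second is 1 semitone down: F.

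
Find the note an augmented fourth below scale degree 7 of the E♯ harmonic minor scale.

A#

Scale degree 7 of E# harmonic minor is D##.
An augmented fourth (6 semitones) below D## lands on the letter A, giving A#.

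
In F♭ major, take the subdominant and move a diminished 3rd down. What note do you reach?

G

The subdominant of Fb major is Bbb.
A diminished third (2 semitones) below Bbb lands on the letter G, giving G.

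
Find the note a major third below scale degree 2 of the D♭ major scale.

Cb

Scale degree 2 of Db major is Eb.
A major third (4 semitones) below Eb lands on the letter C, giving Cb.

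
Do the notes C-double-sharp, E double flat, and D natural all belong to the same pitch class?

C## = pitch class 2 and Ebb = pitch class 2 and D = pitch class 2 — the same pitch class, so they are enharmonic equivalents.

Yes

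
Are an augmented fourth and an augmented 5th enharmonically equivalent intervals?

No

An augmented fourth spans 6 semitones; an augmented fifth spans 8.
The spans differ, so they are not enharmonic equivalents.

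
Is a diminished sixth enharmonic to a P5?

A diminished sixth spans 7 semitones; a perfect fifth spans 7.
They are enharmonically equivalent.

Yes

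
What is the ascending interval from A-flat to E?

The letter names run A→E, a span of 4 letter steps, so the interval is some kind of fifth.
Ab to E is 8 semitones. A perfect fifth is 7, so 8 makes it augmented.

augmented fifth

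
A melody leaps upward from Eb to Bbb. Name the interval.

diminished fifth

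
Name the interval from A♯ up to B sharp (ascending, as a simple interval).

The letter names run A→B, a span of 1 letter step, so the interval is some kind of second.
A# to B# is 2 semitones. A major second is 2, so 2 makes it major.

major second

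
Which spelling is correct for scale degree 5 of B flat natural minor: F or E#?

F

Each scale degree takes a distinct letter name. Degree 5 of a scale on B must use the letter F.
F and E# are enharmonically the same pitch, but only F uses the letter F, so it is the correct spelling here.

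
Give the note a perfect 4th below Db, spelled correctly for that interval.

D down a perfect fourth is A, so the target letter is A.
From Db, a perfect fourth is 5 semitones down: Ab.

Ab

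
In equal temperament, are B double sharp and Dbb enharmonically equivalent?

No

Two spellings are enharmonically equivalent only if they share a pitch class.
Here B## → 1, Dbb → 0; 0 ≠ 1, so they are not.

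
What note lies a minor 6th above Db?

Bbb

D up a major sixth is B, so the target letter is B.
From Db, a minor sixth is 8 semitones up: Bbb.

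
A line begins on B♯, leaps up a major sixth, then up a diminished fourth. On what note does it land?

C#

A major sixth up from B# is G## (letter G, 9 semitones up).
A diminished fourth up from G## is C# (letter C, 4 semitones up).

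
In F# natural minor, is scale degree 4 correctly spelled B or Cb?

Each scale degree takes a distinct letter name. Degree 4 of a scale on F must use the letter B.
B and Cb are enharmonically the same pitch, but only B uses the letter B, so it is the correct spelling here.

B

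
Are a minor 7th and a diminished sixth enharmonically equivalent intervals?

A minor seventh spans 10 semitones; a diminished sixth spans 7.
The spans differ, so they are not enharmonic equivalents.

No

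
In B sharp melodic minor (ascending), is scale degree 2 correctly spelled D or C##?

C##

Each scale degree takes a distinct letter name. Degree 2 of a scale on B must use the letter C.
C## and D are enharmonically the same pitch, but only C## uses the letter C, so it is the correct spelling here.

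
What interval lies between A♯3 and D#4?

The letter names run A→D, a span of 3 letter steps, so the interval is some kind of fourth.
A# to D# is 5 semitones. A perfect fourth is 5, so 5 makes it perfect.

perfect fourth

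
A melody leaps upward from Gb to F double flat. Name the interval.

diminished seventh

The letter names run G→F, a span of 6 letter steps, so the interval is some kind of seventh.
Gb to Fbb is 9 semitones. A major seventh is 11, so 9 makes it diminished.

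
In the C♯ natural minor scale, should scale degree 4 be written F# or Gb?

Each scale degree takes a distinct letter name. Degree 4 of a scale on C must use the letter F.
F# and Gb are enharmonically the same pitch, but only F# uses the letter F, so it is the correct spelling here.

F#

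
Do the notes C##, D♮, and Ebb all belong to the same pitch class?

Yes

C## = pitch class 2 and D = pitch class 2 and Ebb = pitch class 2 — the same pitch class, so they are enharmonic equivalents.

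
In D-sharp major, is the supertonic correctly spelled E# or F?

E#

Each scale degree takes a distinct letter name. Degree 2 of a scale on D must use the letter E.
E# and F are enharmonically the same pitch, but only E# uses the letter E, so it is the correct spelling here.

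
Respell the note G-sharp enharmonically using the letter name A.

Ab

G# is pitch class 8. The letter A alone is pitch class 9.
To reach pitch class 8 from A requires an offset of -1 semitone, i.e. flat: Ab.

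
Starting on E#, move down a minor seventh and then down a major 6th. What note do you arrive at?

A minor seventh down from E# is F## (letter F, 10 semitones down).
A major sixth down from F## is A# (letter A, 9 semitones down).

A#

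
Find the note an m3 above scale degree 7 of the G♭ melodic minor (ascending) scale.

Scale degree 7 of Gb melodic minor (ascending) is F.
A minor third (3 semitones) above F lands on the letter A, giving Ab.

Ab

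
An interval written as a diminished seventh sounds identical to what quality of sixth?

major

A diminished seventh spans 9 semitones.
A sixth spanning 9 semitones is major (the major sixth is 9).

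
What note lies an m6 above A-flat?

Fb

A up a major sixth is F#, so the target letter is F.
From Ab, a minor sixth is 8 semitones up: Fb.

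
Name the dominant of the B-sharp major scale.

F##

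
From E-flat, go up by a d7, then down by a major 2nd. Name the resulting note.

A diminished seventh up from Eb is Dbb (letter D, 9 semitones up).
A major second down from Dbb is Cbb (letter C, 2 semitones down).

Cbb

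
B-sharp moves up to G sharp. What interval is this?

minor sixth

Counting letters B–C–D–E–F–G gives a sixth.
B#→G# = 8 semitones, 1 narrower than the major sixth (9), so minor.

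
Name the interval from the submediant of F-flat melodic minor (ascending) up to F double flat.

diminished third

The submediant of Fb melodic minor (ascending) is Db.
Db up to Fbb: letters D→F make it a third; 2 semitones makes it diminished.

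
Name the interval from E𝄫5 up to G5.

augmented third

Counting letters E–F–G gives a third.
Ebb→G = 5 semitones, 1 wider than the major third (4), so augmented.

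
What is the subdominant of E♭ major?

Ab

The Eb major scale runs Eb F G Ab Bb C D.
Degree 4 is Ab.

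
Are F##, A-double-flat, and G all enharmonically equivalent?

F## is pitch class 7; Abb is pitch class 7; G is pitch class 7.
All spellings map to pitch class 7, so they are enharmonically equivalent.

Yes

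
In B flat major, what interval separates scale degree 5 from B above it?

Scale degree 5 of Bb major is F.
F up to B: letters F→B make it a fourth; 6 semitones makes it augmented.

augmented fourth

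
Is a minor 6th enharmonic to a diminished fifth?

A minor sixth spans 8 semitones; a diminished fifth spans 6.
The spans differ, so they are not enharmonic equivalents.

No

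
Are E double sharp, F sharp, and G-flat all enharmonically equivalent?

E## = pitch class 6 and F# = pitch class 6 and Gb = pitch class 6 — the same pitch class, so they are enharmonic equivalents.

Yes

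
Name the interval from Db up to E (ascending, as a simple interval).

augmented second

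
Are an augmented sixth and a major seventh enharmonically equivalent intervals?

No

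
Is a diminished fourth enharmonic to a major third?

Yes

A diminished fourth spans 4 semitones; a major third spans 4.
They are enharmonically equivalent.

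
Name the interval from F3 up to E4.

Counting letters F–G–A–B–C–D–E gives a seventh.
F→E = 11 semitones, exactly the major seventh.

major seventh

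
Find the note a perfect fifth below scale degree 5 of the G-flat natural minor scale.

Gb

Scale degree 5 of Gb natural minor is Db.
A perfect fifth (7 semitones) below Db lands on the letter G, giving Gb.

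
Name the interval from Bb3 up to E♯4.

doubly augmented fourth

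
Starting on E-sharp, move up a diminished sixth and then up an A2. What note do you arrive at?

D#

A diminished sixth up from E# is C (letter C, 7 semitones up).
An augmented second up from C is D# (letter D, 3 semitones up).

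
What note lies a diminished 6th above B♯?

G

B up a major sixth is G#, so the target letter is G.
From B#, a diminished sixth is 7 semitones up: G.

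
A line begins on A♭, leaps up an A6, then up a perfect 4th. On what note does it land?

B

An augmented sixth up from Ab is F# (letter F, 10 semitones up).
A perfect fourth up from F# is B (letter B, 5 semitones up).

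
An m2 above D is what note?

Eb

D up a major second is E, so the target letter is E.
From D, a minor second is 1 semitone up: Eb.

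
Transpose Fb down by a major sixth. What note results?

Abb

A sixth below F lands on the letter A.
A major sixth spans 9 semitones, so Fb moves to pitch class 7. On the letter A that is Abb.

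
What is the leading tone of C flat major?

Bb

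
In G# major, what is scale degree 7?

Degree 7 takes the letter 6 steps above G, which is F.
In major, degree 7 sits 11 semitones above the tonic. G# + 11 semitones is pitch class 7, spelled on F as F##.

F##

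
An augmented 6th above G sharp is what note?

A sixth above G lands on the letter E.
An augmented sixth spans 10 semitones, so G# moves to pitch class 6. On the letter E that is E##.

E##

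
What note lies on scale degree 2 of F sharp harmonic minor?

Degree 2 takes the letter 1 step above F, which is G.
In harmonic minor, degree 2 sits 2 semitones above the tonic. F# + 2 semitones is pitch class 8, spelled on G as G#.

G#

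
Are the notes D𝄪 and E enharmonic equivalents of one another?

D## = pitch class 4 and E = pitch class 4 — the same pitch class, so they are enharmonic equivalents.

Yes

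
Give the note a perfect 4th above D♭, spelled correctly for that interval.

Gb

D up a perfect fourth is G, so the target letter is G.
From Db, a perfect fourth is 5 semitones up: Gb.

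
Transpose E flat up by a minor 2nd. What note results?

A second above E lands on the letter F.
A minor second spans 1 semitone, so Eb moves to pitch class 4. On the letter F that is Fb.

Fb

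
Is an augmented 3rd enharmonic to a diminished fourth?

No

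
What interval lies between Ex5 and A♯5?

Counting letters E–F–G–A gives a fourth.
E##→A# = 4 semitones, 1 narrower than the perfect fourth (5), so diminished.

diminished fourth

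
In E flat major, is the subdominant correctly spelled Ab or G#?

Ab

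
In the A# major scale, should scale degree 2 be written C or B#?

B#

Each scale degree takes a distinct letter name. Degree 2 of a scale on A must use the letter B.
B# and C are enharmonically the same pitch, but only B# uses the letter B, so it is the correct spelling here.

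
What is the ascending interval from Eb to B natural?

augmented fifth

The letter names run E→B, a span of 4 letter steps, so the interval is some kind of fifth.
Eb to B is 8 semitones. A perfect fifth is 7, so 8 makes it augmented.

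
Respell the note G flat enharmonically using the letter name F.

F#

Gb is pitch class 6. The letter F alone is pitch class 5.
To reach pitch class 6 from F requires an offset of +1 semitone, i.e. sharp: F#.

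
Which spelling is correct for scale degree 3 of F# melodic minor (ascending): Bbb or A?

A

Each scale degree takes a distinct letter name. Degree 3 of a scale on F must use the letter A.
A and Bbb are enharmonically the same pitch, but only A uses the letter A, so it is the correct spelling here.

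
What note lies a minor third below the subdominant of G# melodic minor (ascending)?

A#

The subdominant of G# melodic minor (ascending) is C#.
A minor third (3 semitones) below C# lands on the letter A, giving A#.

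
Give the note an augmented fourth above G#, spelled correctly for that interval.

C##

G up a perfect fourth is C, so the target letter is C.
From G#, an augmented fourth is 6 semitones up: C##.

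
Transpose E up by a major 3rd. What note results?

G#

E up a major third is G#, so the target letter is G.
From E, a major third is 4 semitones up: G#.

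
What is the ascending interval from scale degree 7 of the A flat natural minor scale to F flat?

minor seventh

Scale degree 7 of Ab natural minor is Gb.
Gb up to Fb: letters G→F make it a seventh; 10 semitones makes it minor.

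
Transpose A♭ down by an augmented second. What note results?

A down a major second is G, so the target letter is G.
From Ab, an augmented second is 3 semitones down: Gbb.

Gbb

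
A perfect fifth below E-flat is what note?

E down a perfect fifth is A, so the target letter is A.
From Eb, a perfect fifth is 7 semitones down: Ab.

Ab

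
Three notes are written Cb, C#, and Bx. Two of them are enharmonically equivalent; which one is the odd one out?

Cb

In 12-tone equal temperament, enharmonic equivalents share a pitch class. Cb is pitch class 11; C# is pitch class 1; B## is pitch class 1.
C# and B## share pitch class 1, while Cb is pitch class 11.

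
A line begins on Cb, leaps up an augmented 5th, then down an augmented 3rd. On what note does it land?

An augmented fifth up from Cb is G (letter G, 8 semitones up).
An augmented third down from G is Ebb (letter E, 5 semitones down).

Ebb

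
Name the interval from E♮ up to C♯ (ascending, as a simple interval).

major sixth

Counting letters E–F–G–A–B–C gives a sixth.
E→C# = 9 semitones, exactly the major sixth.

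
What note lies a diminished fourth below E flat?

A fourth below E lands on the letter B.
A diminished fourth spans 4 semitones, so Eb moves to pitch class 11. On the letter B that is B.

B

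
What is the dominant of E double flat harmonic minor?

Bbb

Degree 5 takes the letter 4 steps above E, which is B.
In harmonic minor, degree 5 sits 7 semitones above the tonic. Ebb + 7 semitones is pitch class 9, spelled on B as Bbb.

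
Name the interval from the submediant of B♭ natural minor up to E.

The submediant of Bb natural minor is Gb.
Gb up to E: letters G→E make it a sixth; 10 semitones makes it augmented.

augmented sixth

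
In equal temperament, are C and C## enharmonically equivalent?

No

Two spellings are enharmonically equivalent only if they share a pitch class.
Here C → 0, C## → 2; 0 ≠ 2, so they are not.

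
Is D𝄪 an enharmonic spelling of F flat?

Yes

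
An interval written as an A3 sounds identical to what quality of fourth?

perfect

An augmented third spans 5 semitones.
A fourth spanning 5 semitones is perfect (the perfect fourth is 5).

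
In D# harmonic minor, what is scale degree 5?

A#

Degree 5 takes the letter 4 steps above D, which is A.
In harmonic minor, degree 5 sits 7 semitones above the tonic. D# + 7 semitones is pitch class 10, spelled on A as A#.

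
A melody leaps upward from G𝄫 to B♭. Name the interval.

The letter names run G→B, a span of 2 letter steps, so the interval is some kind of third.
Gbb to Bb is 5 semitones. A major third is 4, so 5 makes it augmented.

augmented third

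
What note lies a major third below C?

Ab

A third below C lands on the letter A.
A major third spans 4 semitones, so C moves to pitch class 8. On the letter A that is Ab.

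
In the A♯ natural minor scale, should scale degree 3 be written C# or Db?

C#

Each scale degree takes a distinct letter name. Degree 3 of a scale on A must use the letter C.
C# and Db are enharmonically the same pitch, but only C# uses the letter C, so it is the correct spelling here.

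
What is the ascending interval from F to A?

major third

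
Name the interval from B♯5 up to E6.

diminished fourth

The letter names run B→E, a span of 3 letter steps, so the interval is some kind of fourth.
B# to E is 4 semitones. A perfect fourth is 5, so 4 makes it diminished.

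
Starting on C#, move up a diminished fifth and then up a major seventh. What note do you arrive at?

F#

A diminished fifth up from C# is G (letter G, 6 semitones up).
A major seventh up from G is F# (letter F, 11 semitones up).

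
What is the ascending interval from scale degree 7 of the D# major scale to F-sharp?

Scale degree 7 of D# major is C##.
C## up to F#: letters C→F make it a fourth; 4 semitones makes it diminished.

diminished fourth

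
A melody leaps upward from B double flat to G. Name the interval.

augmented sixth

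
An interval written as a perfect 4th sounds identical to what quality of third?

augmented

A perfect fourth spans 5 semitones.
A third spanning 5 semitones is augmented (the major third is 4).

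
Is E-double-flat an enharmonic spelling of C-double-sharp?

Yes

Ebb = pitch class 2 and C## = pitch class 2 — the same pitch class, so they are enharmonic equivalents.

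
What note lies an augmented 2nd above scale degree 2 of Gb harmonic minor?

Scale degree 2 of Gb harmonic minor is Ab.
An augmented second (3 semitones) above Ab lands on the letter B, giving B.

B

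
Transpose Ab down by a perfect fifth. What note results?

A down a perfect fifth is D, so the target letter is D.
From Ab, a perfect fifth is 7 semitones down: Db.

Db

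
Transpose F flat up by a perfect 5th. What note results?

F up a perfect fifth is C, so the target letter is C.
From Fb, a perfect fifth is 7 semitones up: Cb.

Cb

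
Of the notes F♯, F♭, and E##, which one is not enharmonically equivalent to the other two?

In 12-tone equal temperament, enharmonic equivalents share a pitch class. F# is pitch class 6; Fb is pitch class 4; E## is pitch class 6.
F# and E## share pitch class 6, while Fb is pitch class 4.

Fb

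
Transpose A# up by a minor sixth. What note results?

F#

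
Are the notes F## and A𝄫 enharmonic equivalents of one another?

Yes

F## is pitch class 7; Abb is pitch class 7.
All spellings map to pitch class 7, so they are enharmonically equivalent.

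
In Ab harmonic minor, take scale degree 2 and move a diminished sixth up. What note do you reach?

Gbb

Scale degree 2 of Ab harmonic minor is Bb.
A diminished sixth (7 semitones) above Bb lands on the letter G, giving Gbb.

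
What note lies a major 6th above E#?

C##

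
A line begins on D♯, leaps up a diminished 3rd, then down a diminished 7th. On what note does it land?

G#

A diminished third up from D# is F (letter F, 2 semitones up).
A diminished seventh down from F is G# (letter G, 9 semitones down).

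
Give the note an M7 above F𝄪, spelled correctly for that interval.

E##

F up a major seventh is E, so the target letter is E.
From F##, a major seventh is 11 semitones up: E##.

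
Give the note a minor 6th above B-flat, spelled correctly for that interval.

Gb

A sixth above B lands on the letter G.
A minor sixth spans 8 semitones, so Bb moves to pitch class 6. On the letter G that is Gb.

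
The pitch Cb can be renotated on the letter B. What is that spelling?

B

Plain B sits at the same pitch as Cb, so on the letter B the same pitch needs a natural: B.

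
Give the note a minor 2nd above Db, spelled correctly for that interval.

D up a major second is E, so the target letter is E.
From Db, a minor second is 1 semitone up: Ebb.

Ebb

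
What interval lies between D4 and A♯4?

The letter names run D→A, a span of 4 letter steps, so the interval is some kind of fifth.
D to A# is 8 semitones. A perfect fifth is 7, so 8 makes it augmented.

augmented fifth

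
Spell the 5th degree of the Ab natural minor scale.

Eb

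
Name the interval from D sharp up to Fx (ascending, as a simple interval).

The letter names run D→F, a span of 2 letter steps, so the interval is some kind of third.
D# to F## is 4 semitones. A major third is 4, so 4 makes it major.

major third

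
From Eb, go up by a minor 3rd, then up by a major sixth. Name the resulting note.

A minor third up from Eb is Gb (letter G, 3 semitones up).
A major sixth up from Gb is Eb (letter E, 9 semitones up).

Eb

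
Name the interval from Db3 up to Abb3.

diminished fifth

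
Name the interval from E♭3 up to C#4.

The letter names run E→C, a span of 5 letter steps, so the interval is some kind of sixth.
Eb to C# is 10 semitones. A major sixth is 9, so 10 makes it augmented.

augmented sixth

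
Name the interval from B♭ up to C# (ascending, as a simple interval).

augmented second

The letter names run B→C, a span of 1 letter step, so the interval is some kind of second.
Bb to C# is 3 semitones. A major second is 2, so 3 makes it augmented.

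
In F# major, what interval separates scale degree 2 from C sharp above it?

Scale degree 2 of F# major is G#.
G# up to C#: letters G→C make it a fourth; 5 semitones makes it perfect.

perfect fourth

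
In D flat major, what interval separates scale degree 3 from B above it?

Scale degree 3 of Db major is F.
F up to B: letters F→B make it a fourth; 6 semitones makes it augmented.

augmented fourth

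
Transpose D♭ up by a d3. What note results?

D up a major third is F#, so the target letter is F.
From Db, a diminished third is 2 semitones up: Fbb.

Fbb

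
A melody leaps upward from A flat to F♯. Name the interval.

The letter names run A→F, a span of 5 letter steps, so the interval is some kind of sixth.
Ab to F# is 10 semitones. A major sixth is 9, so 10 makes it augmented.

augmented sixth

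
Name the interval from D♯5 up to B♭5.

diminished sixth

Counting letters D–E–F–G–A–B gives a sixth.
D#→Bb = 7 semitones, 2 narrower than the major sixth (9), so diminished.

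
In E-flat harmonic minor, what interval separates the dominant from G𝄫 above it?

diminished sixth

The dominant of Eb harmonic minor is Bb.
Bb up to Gbb: letters B→G make it a sixth; 7 semitones makes it diminished.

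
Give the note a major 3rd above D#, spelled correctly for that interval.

A third above D lands on the letter F.
A major third spans 4 semitones, so D# moves to pitch class 7. On the letter F that is F##.

F##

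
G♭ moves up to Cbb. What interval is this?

Counting letters G–A–B–C gives a fourth.
Gb→Cbb = 4 semitones, 1 narrower than the perfect fourth (5), so diminished.

diminished fourth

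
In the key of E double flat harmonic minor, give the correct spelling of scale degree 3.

Degree 3 takes the letter 2 steps above E, which is G.
In harmonic minor, degree 3 sits 3 semitones above the tonic. Ebb + 3 semitones is pitch class 5, spelled on G as Gbb.

Gbb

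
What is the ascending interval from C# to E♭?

The letter names run C→E, a span of 2 letter steps, so the interval is some kind of third.
C# to Eb is 2 semitones. A major third is 4, so 2 makes it diminished.

diminished third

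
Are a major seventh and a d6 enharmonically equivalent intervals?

A major seventh spans 11 semitones; a diminished sixth spans 7.
The spans differ, so they are not enharmonic equivalents.

No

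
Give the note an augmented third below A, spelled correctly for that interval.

A down a major third is F, so the target letter is F.
From A, an augmented third is 5 semitones down: Fb.

Fb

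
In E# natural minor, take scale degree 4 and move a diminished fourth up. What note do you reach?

Scale degree 4 of E# natural minor is A#.
A diminished fourth (4 semitones) above A# lands on the letter D, giving D.

D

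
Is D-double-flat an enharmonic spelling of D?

Two spellings are enharmonically equivalent only if they share a pitch class.
Here Dbb → 0, D → 2; 0 ≠ 2, so they are not.

No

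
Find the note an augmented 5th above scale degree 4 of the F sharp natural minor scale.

Scale degree 4 of F# natural minor is B.
An augmented fifth (8 semitones) above B lands on the letter F, giving F##.

F##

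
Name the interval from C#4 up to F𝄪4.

Counting letters C–D–E–F gives a fourth.
C#→F## = 6 semitones, 1 wider than the perfect fourth (5), so augmented.

augmented fourth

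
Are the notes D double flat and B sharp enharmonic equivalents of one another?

Yes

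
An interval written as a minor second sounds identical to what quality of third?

doubly diminished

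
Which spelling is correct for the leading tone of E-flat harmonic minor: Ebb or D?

Each scale degree takes a distinct letter name. Degree 7 of a scale on E must use the letter D.
D and Ebb are enharmonically the same pitch, but only D uses the letter D, so it is the correct spelling here.

D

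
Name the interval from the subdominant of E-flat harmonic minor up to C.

major third

The subdominant of Eb harmonic minor is Ab.
Ab up to C: letters A→C make it a third; 4 semitones makes it major.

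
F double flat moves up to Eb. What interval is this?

Counting letters F–G–A–B–C–D–E gives a seventh.
Fbb→Eb = 12 semitones, 1 wider than the major seventh (11), so augmented.

augmented seventh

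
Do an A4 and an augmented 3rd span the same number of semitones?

An augmented fourth spans 6 semitones; an augmented third spans 5.
The spans differ, so they are not enharmonic equivalents.

No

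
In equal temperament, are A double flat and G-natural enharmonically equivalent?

Yes

Abb = pitch class 7 and G = pitch class 7 — the same pitch class, so they are enharmonic equivalents.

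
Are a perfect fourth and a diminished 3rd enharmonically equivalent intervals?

A perfect fourth spans 5 semitones; a diminished third spans 2.
The spans differ, so they are not enharmonic equivalents.

No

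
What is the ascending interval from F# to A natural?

minor third

The letter names run F→A, a span of 2 letter steps, so the interval is some kind of third.
F# to A is 3 semitones. A major third is 4, so 3 makes it minor.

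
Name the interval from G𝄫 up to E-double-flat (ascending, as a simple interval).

major sixth

The letter names run G→E, a span of 5 letter steps, so the interval is some kind of sixth.
Gbb to Ebb is 9 semitones. A major sixth is 9, so 9 makes it major.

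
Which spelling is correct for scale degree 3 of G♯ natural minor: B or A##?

B

Each scale degree takes a distinct letter name. Degree 3 of a scale on G must use the letter B.
B and A## are enharmonically the same pitch, but only B uses the letter B, so it is the correct spelling here.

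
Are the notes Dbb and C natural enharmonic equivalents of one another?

Dbb = pitch class 0 and C = pitch class 0 — the same pitch class, so they are enharmonic equivalents.

Yes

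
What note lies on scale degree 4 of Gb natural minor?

Cb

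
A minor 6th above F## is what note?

D#

F up a major sixth is D, so the target letter is D.
From F##, a minor sixth is 8 semitones up: D#.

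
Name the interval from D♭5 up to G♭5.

Counting letters D–E–F–G gives a fourth.
Db→Gb = 5 semitones, exactly the perfect fourth.

perfect fourth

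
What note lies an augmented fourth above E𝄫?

Ab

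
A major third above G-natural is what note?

B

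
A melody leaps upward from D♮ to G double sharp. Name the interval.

doubly augmented fourth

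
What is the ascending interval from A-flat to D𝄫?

Counting letters A–B–C–D gives a fourth.
Ab→Dbb = 4 semitones, 1 narrower than the perfect fourth (5), so diminished.

diminished fourth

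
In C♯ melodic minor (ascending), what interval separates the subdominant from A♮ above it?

The subdominant of C# melodic minor (ascending) is F#.
F# up to A: letters F→A make it a third; 3 semitones makes it minor.

minor third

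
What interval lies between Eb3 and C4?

major sixth

The letter names run E→C, a span of 5 letter steps, so the interval is some kind of sixth.
Eb to C is 9 semitones. A major sixth is 9, so 9 makes it major.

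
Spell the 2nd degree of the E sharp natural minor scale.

F##

Degree 2 takes the letter 1 step above E, which is F.
In natural minor, degree 2 sits 2 semitones above the tonic. E# + 2 semitones is pitch class 7, spelled on F as F##.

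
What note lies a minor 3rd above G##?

A third above G lands on the letter B.
A minor third spans 3 semitones, so G## moves to pitch class 0. On the letter B that is B#.

B#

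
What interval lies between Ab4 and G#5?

The letter names run A→G, a span of 6 letter steps, so the interval is some kind of seventh.
Ab to G# is 12 semitones. A major seventh is 11, so 12 makes it augmented.

augmented seventh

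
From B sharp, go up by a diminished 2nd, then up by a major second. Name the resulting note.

A diminished second up from B# is C (letter C, 0 semitones up).
A major second up from C is D (letter D, 2 semitones up).

D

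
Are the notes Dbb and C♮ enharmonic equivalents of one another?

Dbb is pitch class 0; C is pitch class 0.
All spellings map to pitch class 0, so they are enharmonically equivalent.

Yes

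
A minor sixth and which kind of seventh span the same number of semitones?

A minor sixth spans 8 semitones.
A seventh spanning 8 semitones is doubly diminished (the major seventh is 11).

doubly diminished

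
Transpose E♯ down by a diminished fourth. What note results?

B##

A fourth below E lands on the letter B.
A diminished fourth spans 4 semitones, so E# moves to pitch class 1. On the letter B that is B##.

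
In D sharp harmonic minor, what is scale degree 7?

Degree 7 takes the letter 6 steps above D, which is C.
In harmonic minor, degree 7 sits 11 semitones above the tonic. D# + 11 semitones is pitch class 2, spelled on C as C##.

C##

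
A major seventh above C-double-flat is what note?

Bbb

C up a major seventh is B, so the target letter is B.
From Cbb, a major seventh is 11 semitones up: Bbb.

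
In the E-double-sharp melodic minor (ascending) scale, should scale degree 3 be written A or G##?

Each scale degree takes a distinct letter name. Degree 3 of a scale on E must use the letter G.
G## and A are enharmonically the same pitch, but only G## uses the letter G, so it is the correct spelling here.

G##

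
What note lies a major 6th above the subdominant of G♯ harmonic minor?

The subdominant of G# harmonic minor is C#.
A major sixth (9 semitones) above C# lands on the letter A, giving A#.

A#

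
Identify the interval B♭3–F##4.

doubly augmented fifth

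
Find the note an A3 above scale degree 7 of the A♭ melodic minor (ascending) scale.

Scale degree 7 of Ab melodic minor (ascending) is G.
An augmented third (5 semitones) above G lands on the letter B, giving B#.

B#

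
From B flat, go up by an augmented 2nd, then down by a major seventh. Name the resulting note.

D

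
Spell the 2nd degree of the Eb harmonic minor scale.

F

The Eb harmonic minor scale runs Eb F Gb Ab Bb Cb D.
Degree 2 is F.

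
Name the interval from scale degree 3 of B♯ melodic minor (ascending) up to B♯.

major sixth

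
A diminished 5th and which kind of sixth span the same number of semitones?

doubly diminished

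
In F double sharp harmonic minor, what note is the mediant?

The F## harmonic minor scale runs F## G## A# B# C## D# E##.
Degree 3 is A#.

A#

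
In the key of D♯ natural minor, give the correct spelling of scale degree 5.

Degree 5 takes the letter 4 steps above D, which is A.
In natural minor, degree 5 sits 7 semitones above the tonic. D# + 7 semitones is pitch class 10, spelled on A as A#.

A#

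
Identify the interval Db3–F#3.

augmented third

Counting letters D–E–F gives a third.
Db→F# = 5 semitones, 1 wider than the major third (4), so augmented.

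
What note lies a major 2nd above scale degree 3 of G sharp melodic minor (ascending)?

C#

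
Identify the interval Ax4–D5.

Counting letters A–B–C–D gives a fourth.
A##→D = 3 semitones, 2 narrower than the perfect fourth (5), so doubly diminished.

doubly diminished fourth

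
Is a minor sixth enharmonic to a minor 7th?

No

A minor sixth spans 8 semitones; a minor seventh spans 10.
The spans differ, so they are not enharmonic equivalents.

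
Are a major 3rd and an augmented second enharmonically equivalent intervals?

No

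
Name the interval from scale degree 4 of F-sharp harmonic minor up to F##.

Scale degree 4 of F# harmonic minor is B.
B up to F##: letters B→F make it a fifth; 8 semitones makes it augmented.

augmented fifth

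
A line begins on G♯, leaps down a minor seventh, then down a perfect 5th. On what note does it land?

A minor seventh down from G# is A# (letter A, 10 semitones down).
A perfect fifth down from A# is D# (letter D, 7 semitones down).

D#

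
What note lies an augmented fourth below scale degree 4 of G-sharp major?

G

Scale degree 4 of G# major is C#.
An augmented fourth (6 semitones) below C# lands on the letter G, giving G.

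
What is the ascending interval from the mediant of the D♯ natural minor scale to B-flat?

The mediant of D# natural minor is F#.
F# up to Bb: letters F→B make it a fourth; 4 semitones makes it diminished.

diminished fourth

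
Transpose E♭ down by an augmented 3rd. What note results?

Cbb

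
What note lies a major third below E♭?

E down a major third is C, so the target letter is C.
From Eb, a major third is 4 semitones down: Cb.

Cb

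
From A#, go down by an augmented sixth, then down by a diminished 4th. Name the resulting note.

G#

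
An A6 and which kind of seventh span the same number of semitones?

minor

An augmented sixth spans 10 semitones.
A seventh spanning 10 semitones is minor (the major seventh is 11).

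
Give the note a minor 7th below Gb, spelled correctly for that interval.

A seventh below G lands on the letter A.
A minor seventh spans 10 semitones, so Gb moves to pitch class 8. On the letter A that is Ab.

Ab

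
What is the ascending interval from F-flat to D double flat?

Counting letters F–G–A–B–C–D gives a sixth.
Fb→Dbb = 8 semitones, 1 narrower than the major sixth (9), so minor.

minor sixth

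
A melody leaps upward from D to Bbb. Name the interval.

The letter names run D→B, a span of 5 letter steps, so the interval is some kind of sixth.
D to Bbb is 7 semitones. A major sixth is 9, so 7 makes it diminished.

diminished sixth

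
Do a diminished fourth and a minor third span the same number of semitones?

A diminished fourth spans 4 semitones; a minor third spans 3.
The spans differ, so they are not enharmonic equivalents.

No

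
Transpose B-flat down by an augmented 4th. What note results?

Fb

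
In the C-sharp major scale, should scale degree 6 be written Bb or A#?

A#

Each scale degree takes a distinct letter name. Degree 6 of a scale on C must use the letter A.
A# and Bb are enharmonically the same pitch, but only A# uses the letter A, so it is the correct spelling here.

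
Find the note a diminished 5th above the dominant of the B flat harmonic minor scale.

Cb

The dominant of Bb harmonic minor is F.
A diminished fifth (6 semitones) above F lands on the letter C, giving Cb.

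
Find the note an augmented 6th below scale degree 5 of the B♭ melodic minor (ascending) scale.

Scale degree 5 of Bb melodic minor (ascending) is F.
An augmented sixth (10 semitones) below F lands on the letter A, giving Abb.

Abb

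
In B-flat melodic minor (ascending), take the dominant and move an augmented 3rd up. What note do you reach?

A#

The dominant of Bb melodic minor (ascending) is F.
An augmented third (5 semitones) above F lands on the letter A, giving A#.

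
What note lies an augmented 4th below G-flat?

Dbb

G down a perfect fourth is D, so the target letter is D.
From Gb, an augmented fourth is 6 semitones down: Dbb.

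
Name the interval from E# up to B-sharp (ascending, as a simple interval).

Counting letters E–F–G–A–B gives a fifth.
E#→B# = 7 semitones, exactly the perfect fifth.

perfect fifth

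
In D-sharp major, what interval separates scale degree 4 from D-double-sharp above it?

Scale degree 4 of D# major is G#.
G# up to D##: letters G→D make it a fifth; 8 semitones makes it augmented.

augmented fifth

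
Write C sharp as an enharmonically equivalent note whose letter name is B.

C# is pitch class 1. The letter B alone is pitch class 11.
To reach pitch class 1 from B requires an offset of +2 semitones, i.e. double sharp: B##.

B##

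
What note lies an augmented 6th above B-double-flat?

G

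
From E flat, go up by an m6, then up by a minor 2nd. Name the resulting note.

Dbb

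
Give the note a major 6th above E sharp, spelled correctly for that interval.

C##

A sixth above E lands on the letter C.
A major sixth spans 9 semitones, so E# moves to pitch class 2. On the letter C that is C##.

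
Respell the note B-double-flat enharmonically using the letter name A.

A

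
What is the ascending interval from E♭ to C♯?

augmented sixth

The letter names run E→C, a span of 5 letter steps, so the interval is some kind of sixth.
Eb to C# is 10 semitones. A major sixth is 9, so 10 makes it augmented.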